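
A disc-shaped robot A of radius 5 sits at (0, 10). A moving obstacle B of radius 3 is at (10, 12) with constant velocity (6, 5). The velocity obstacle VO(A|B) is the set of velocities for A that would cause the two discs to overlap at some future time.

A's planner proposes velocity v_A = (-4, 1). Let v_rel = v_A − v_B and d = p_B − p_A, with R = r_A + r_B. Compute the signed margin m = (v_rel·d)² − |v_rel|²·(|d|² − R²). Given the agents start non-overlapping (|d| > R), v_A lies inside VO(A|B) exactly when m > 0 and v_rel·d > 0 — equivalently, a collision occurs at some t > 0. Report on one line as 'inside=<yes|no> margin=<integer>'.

d = (10, 2),  |d|² = 104;  R = 5+3 = 8,  c = 104−8² = 40
v_rel = (-10, -4),  |v_rel|² = 116;  v_rel·d = (-10)·(10) + (-4)·(2) = -108
116·t² + 216·t + 40 = 0  ⇒  m = (-108)² − 116·40 = 7024
m = 7024 > 0,  v_rel·d = -108 < 0  ⇒  outside

inside=no margin=7024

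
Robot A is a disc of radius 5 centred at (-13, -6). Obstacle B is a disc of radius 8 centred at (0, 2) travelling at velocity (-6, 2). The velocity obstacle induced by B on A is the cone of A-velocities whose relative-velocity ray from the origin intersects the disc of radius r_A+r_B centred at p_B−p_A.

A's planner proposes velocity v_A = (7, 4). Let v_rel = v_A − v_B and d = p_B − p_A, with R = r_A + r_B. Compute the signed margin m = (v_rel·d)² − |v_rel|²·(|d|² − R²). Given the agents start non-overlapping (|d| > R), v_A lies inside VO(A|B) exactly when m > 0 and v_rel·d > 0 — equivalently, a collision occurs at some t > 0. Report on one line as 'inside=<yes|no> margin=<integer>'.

d = (13, 8),  |d|² = 233;  R = 5+8 = 13,  c = 233−13² = 64
v_rel = (13, 2),  |v_rel|² = 173;  v_rel·d = (13)·(13) + (2)·(8) = 185
173·t² − 370·t + 64 = 0  ⇒  m = 185² − 173·64 = 23153
m = 23153 > 0,  v_rel·d = 185 > 0  ⇒  inside

inside=yes margin=23153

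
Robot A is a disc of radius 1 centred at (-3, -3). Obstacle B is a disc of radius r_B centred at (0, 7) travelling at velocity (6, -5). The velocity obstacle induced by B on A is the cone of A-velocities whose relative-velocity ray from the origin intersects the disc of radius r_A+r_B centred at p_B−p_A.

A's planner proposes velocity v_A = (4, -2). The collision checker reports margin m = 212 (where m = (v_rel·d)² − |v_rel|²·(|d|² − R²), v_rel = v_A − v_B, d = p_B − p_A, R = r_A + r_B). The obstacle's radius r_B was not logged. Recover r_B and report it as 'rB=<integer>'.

m = 212
d = (3, 10);  v_rel = (-2, 3),  |v_rel|² = 13
v_rel×d = (-2)·(10) − (3)·(3) = -29
since m = R²·13 − (-29)²:  R² = (841 + 212) / 13 = 81
R = √81 = 9  ⇒  r_B = 9 − 1 = 8

rB=8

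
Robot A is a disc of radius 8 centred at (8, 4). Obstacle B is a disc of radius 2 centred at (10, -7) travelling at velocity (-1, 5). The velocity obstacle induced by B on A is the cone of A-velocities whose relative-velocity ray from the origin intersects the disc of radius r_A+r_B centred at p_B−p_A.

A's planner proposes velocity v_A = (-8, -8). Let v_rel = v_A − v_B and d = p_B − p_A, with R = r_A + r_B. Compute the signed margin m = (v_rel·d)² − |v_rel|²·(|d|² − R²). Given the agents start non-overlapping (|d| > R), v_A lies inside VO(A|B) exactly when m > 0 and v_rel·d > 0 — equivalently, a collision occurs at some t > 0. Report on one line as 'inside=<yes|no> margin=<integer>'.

d = (2, -11),  |d|² = 125;  R = 8+2 = 10,  c = 125−10² = 25
v_rel = (-7, -13),  |v_rel|² = 218;  v_rel·d = (-7)·(2) + (-13)·(-11) = 129
218·t² − 258·t + 25 = 0  ⇒  m = 129² − 218·25 = 11191
m = 11191 > 0,  v_rel·d = 129 > 0  ⇒  inside

inside=yes margin=11191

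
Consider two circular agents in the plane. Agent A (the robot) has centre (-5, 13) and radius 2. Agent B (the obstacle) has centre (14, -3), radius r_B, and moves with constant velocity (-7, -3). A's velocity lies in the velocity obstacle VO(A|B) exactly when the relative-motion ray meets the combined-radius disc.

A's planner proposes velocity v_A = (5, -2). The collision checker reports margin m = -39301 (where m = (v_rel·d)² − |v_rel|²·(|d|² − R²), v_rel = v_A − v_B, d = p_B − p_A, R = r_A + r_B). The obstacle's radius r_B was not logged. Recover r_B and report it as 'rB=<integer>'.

m = -39301
d = (19, -16);  v_rel = (12, 1),  |v_rel|² = 145
v_rel×d = (12)·(-16) − (1)·(19) = -211
since m = R²·145 − (-211)²:  R² = (44521 + -39301) / 145 = 36
R = √36 = 6  ⇒  r_B = 6 − 2 = 4

rB=4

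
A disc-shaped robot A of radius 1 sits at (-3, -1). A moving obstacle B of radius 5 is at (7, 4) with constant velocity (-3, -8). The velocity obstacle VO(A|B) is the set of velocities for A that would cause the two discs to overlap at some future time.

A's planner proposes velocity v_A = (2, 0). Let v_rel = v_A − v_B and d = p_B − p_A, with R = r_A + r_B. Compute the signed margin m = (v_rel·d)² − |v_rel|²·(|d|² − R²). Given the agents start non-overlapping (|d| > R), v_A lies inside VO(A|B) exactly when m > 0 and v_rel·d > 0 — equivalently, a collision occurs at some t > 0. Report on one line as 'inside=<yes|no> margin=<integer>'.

d = (10, 5),  |d|² = 125;  R = 1+5 = 6,  c = 125−6² = 89
v_rel = (5, 8),  |v_rel|² = 89;  v_rel·d = (5)·(10) + (8)·(5) = 90
89·t² − 180·t + 89 = 0  ⇒  m = 90² − 89·89 = 179
m = 179 > 0,  v_rel·d = 90 > 0  ⇒  inside

inside=yes margin=179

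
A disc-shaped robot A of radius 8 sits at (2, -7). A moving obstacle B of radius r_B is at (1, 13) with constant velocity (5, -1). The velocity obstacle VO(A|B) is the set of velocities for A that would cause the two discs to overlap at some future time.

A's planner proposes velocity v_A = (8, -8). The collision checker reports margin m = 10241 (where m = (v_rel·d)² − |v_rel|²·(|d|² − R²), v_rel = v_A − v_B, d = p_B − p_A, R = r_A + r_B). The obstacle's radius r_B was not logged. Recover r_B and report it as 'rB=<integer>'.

m = 10241
d = (-1, 20);  v_rel = (3, -7),  |v_rel|² = 58
v_rel×d = (3)·(20) − (-7)·(-1) = 53
since m = R²·58 − 53²:  R² = (2809 + 10241) / 58 = 225
R = √225 = 15  ⇒  r_B = 15 − 8 = 7

rB=7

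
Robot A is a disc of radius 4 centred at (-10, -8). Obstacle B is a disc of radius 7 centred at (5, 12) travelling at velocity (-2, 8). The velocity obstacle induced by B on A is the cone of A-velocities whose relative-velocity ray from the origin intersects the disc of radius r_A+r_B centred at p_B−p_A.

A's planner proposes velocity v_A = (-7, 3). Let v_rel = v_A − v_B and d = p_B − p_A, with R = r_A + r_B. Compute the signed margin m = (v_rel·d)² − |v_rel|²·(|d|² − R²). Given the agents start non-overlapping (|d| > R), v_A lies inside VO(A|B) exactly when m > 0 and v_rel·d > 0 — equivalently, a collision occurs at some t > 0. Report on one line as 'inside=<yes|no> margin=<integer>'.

d = (15, 20),  |d|² = 625;  R = 4+7 = 11,  c = 625−11² = 504
v_rel = (-5, -5),  |v_rel|² = 50;  v_rel·d = (-5)·(15) + (-5)·(20) = -175
50·t² + 350·t + 504 = 0  ⇒  m = (-175)² − 50·504 = 5425
m = 5425 > 0,  v_rel·d = -175 < 0  ⇒  outside

inside=no margin=5425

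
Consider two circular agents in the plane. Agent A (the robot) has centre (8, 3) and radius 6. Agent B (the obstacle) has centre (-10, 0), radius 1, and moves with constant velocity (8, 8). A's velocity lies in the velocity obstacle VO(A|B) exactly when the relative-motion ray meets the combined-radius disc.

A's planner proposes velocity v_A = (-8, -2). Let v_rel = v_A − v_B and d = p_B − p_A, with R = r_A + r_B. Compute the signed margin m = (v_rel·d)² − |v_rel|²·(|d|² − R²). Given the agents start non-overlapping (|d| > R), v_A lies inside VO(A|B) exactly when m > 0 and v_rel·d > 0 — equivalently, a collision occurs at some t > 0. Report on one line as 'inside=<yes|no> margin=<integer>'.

d = (-18, -3),  |d|² = 333;  R = 6+1 = 7,  c = 333−7² = 284
v_rel = (-16, -10),  |v_rel|² = 356;  v_rel·d = (-16)·(-18) + (-10)·(-3) = 318
356·t² − 636·t + 284 = 0  ⇒  m = 318² − 356·284 = 20
m = 20 > 0,  v_rel·d = 318 > 0  ⇒  inside

inside=yes margin=20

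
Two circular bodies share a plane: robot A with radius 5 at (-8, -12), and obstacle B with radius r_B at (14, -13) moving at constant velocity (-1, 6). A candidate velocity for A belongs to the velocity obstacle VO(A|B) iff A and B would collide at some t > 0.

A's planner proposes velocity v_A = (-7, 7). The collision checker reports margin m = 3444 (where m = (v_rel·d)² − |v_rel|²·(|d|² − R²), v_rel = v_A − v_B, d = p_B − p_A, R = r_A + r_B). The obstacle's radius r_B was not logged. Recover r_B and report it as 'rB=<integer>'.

m = 3444
d = (22, -1);  v_rel = (-6, 1),  |v_rel|² = 37
v_rel×d = (-6)·(-1) − (1)·(22) = -16
since m = R²·37 − (-16)²:  R² = (256 + 3444) / 37 = 100
R = √100 = 10  ⇒  r_B = 10 − 5 = 5

rB=5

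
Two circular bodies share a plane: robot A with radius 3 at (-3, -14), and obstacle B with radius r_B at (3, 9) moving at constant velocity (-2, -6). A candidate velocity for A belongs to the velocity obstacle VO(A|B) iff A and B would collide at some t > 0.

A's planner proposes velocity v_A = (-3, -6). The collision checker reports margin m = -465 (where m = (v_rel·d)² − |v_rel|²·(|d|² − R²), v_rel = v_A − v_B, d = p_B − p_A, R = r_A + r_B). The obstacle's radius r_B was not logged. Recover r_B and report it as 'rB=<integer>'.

m = -465
d = (6, 23);  v_rel = (-1, 0),  |v_rel|² = 1
v_rel×d = (-1)·(23) − (0)·(6) = -23
since m = R²·1 − (-23)²:  R² = (529 + -465) / 1 = 64
R = √64 = 8  ⇒  r_B = 8 − 3 = 5

rB=5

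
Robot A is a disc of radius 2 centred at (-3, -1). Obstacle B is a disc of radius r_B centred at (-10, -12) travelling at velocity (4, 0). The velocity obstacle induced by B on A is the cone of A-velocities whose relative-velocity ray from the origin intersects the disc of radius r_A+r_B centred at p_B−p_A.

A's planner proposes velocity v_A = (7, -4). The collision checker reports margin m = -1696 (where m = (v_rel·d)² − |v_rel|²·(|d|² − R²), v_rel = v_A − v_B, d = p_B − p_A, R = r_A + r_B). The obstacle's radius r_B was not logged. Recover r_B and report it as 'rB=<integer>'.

m = -1696
d = (-7, -11);  v_rel = (3, -4),  |v_rel|² = 25
v_rel×d = (3)·(-11) − (-4)·(-7) = -61
since m = R²·25 − (-61)²:  R² = (3721 + -1696) / 25 = 81
R = √81 = 9  ⇒  r_B = 9 − 2 = 7

rB=7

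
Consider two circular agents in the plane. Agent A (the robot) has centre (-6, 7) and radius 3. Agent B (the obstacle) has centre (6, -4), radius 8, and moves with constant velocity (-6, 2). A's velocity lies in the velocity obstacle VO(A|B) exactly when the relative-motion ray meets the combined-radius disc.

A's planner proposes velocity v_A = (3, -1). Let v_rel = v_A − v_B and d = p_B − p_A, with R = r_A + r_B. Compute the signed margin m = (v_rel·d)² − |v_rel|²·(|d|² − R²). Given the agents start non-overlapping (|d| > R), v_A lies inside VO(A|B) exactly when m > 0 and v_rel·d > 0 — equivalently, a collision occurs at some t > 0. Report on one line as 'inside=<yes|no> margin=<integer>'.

d = (12, -11),  |d|² = 265;  R = 3+8 = 11,  c = 265−11² = 144
v_rel = (9, -3),  |v_rel|² = 90;  v_rel·d = (9)·(12) + (-3)·(-11) = 141
90·t² − 282·t + 144 = 0  ⇒  m = 141² − 90·144 = 6921
m = 6921 > 0,  v_rel·d = 141 > 0  ⇒  inside

inside=yes margin=6921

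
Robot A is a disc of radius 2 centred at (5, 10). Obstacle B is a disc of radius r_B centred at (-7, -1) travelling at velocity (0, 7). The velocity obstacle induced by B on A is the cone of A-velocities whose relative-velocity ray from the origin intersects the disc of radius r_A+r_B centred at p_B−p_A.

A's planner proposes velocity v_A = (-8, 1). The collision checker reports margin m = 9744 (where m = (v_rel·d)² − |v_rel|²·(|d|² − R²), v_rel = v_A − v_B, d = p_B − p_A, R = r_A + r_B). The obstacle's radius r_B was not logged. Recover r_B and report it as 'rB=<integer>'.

m = 9744
d = (-12, -11);  v_rel = (-8, -6),  |v_rel|² = 100
v_rel×d = (-8)·(-11) − (-6)·(-12) = 16
since m = R²·100 − 16²:  R² = (256 + 9744) / 100 = 100
R = √100 = 10  ⇒  r_B = 10 − 2 = 8

rB=8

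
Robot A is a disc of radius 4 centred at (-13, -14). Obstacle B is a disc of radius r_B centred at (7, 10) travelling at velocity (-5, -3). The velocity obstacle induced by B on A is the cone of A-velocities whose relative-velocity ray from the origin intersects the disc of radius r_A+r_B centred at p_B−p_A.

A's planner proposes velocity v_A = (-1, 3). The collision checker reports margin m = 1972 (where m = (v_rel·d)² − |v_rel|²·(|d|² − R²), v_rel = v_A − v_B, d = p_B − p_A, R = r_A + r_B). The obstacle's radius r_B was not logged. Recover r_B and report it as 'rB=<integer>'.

m = 1972
d = (20, 24);  v_rel = (4, 6),  |v_rel|² = 52
v_rel×d = (4)·(24) − (6)·(20) = -24
since m = R²·52 − (-24)²:  R² = (576 + 1972) / 52 = 49
R = √49 = 7  ⇒  r_B = 7 − 4 = 3

rB=3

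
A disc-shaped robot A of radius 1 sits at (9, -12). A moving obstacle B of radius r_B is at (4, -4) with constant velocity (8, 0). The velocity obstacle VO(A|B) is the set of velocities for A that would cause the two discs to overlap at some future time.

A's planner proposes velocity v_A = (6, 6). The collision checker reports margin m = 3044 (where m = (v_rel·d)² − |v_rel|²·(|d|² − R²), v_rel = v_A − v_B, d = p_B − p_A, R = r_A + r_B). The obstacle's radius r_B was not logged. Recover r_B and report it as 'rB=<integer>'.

m = 3044
d = (-5, 8);  v_rel = (-2, 6),  |v_rel|² = 40
v_rel×d = (-2)·(8) − (6)·(-5) = 14
since m = R²·40 − 14²:  R² = (196 + 3044) / 40 = 81
R = √81 = 9  ⇒  r_B = 9 − 1 = 8

rB=8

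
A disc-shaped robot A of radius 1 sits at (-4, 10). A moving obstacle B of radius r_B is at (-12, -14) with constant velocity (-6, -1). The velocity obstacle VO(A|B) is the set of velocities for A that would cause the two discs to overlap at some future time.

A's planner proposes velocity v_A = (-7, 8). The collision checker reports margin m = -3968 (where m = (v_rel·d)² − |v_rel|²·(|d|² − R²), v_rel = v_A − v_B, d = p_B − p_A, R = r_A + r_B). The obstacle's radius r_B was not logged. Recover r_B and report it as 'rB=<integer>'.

m = -3968
d = (-8, -24);  v_rel = (-1, 9),  |v_rel|² = 82
v_rel×d = (-1)·(-24) − (9)·(-8) = 96
since m = R²·82 − 96²:  R² = (9216 + -3968) / 82 = 64
R = √64 = 8  ⇒  r_B = 8 − 1 = 7

rB=7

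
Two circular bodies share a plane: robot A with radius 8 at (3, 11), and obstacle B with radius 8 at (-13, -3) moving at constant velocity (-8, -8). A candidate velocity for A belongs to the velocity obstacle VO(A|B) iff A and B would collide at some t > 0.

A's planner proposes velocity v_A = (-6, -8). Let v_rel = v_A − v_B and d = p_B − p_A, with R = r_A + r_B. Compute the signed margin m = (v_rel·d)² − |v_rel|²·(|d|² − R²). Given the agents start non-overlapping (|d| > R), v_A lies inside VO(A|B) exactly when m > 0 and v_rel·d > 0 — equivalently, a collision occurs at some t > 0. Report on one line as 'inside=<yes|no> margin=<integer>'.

d = (-16, -14),  |d|² = 452;  R = 8+8 = 16,  c = 452−16² = 196
v_rel = (2, 0),  |v_rel|² = 4;  v_rel·d = (2)·(-16) + (0)·(-14) = -32
4·t² + 64·t + 196 = 0  ⇒  m = (-32)² − 4·196 = 240
m = 240 > 0,  v_rel·d = -32 < 0  ⇒  outside

inside=no margin=240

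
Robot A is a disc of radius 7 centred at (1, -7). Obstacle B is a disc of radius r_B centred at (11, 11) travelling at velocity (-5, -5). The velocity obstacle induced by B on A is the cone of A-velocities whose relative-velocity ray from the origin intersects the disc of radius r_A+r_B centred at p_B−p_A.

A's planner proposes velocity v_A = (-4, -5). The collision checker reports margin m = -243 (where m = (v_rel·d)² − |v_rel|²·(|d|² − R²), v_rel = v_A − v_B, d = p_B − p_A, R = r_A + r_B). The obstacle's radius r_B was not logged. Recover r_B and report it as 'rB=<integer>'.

m = -243
d = (10, 18);  v_rel = (1, 0),  |v_rel|² = 1
v_rel×d = (1)·(18) − (0)·(10) = 18
since m = R²·1 − 18²:  R² = (324 + -243) / 1 = 81
R = √81 = 9  ⇒  r_B = 9 − 7 = 2

rB=2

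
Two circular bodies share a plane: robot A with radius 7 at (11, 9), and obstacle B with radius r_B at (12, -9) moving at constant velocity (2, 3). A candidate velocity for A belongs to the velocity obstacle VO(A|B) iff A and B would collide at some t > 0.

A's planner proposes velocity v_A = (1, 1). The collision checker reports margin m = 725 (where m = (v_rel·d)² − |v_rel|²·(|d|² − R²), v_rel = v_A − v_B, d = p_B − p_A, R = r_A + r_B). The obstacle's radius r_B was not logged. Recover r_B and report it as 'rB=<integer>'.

m = 725
d = (1, -18);  v_rel = (-1, -2),  |v_rel|² = 5
v_rel×d = (-1)·(-18) − (-2)·(1) = 20
since m = R²·5 − 20²:  R² = (400 + 725) / 5 = 225
R = √225 = 15  ⇒  r_B = 15 − 7 = 8

rB=8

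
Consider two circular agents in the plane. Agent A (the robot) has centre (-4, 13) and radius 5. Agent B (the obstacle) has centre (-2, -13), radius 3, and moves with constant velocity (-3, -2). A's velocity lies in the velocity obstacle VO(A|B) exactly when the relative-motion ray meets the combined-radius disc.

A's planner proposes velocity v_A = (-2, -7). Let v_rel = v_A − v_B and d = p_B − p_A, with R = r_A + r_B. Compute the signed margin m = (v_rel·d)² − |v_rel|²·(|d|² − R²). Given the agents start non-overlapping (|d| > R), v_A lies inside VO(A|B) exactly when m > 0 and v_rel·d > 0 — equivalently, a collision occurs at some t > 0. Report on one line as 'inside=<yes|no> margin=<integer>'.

d = (2, -26),  |d|² = 680;  R = 5+3 = 8,  c = 680−8² = 616
v_rel = (1, -5),  |v_rel|² = 26;  v_rel·d = (1)·(2) + (-5)·(-26) = 132
26·t² − 264·t + 616 = 0  ⇒  m = 132² − 26·616 = 1408
m = 1408 > 0,  v_rel·d = 132 > 0  ⇒  inside

inside=yes margin=1408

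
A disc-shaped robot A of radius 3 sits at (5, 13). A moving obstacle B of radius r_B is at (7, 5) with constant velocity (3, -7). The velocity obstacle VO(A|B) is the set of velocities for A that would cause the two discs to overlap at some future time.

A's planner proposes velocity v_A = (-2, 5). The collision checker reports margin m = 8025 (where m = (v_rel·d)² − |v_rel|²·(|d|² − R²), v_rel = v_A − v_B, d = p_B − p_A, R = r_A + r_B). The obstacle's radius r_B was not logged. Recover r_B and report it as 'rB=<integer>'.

m = 8025
d = (2, -8);  v_rel = (-5, 12),  |v_rel|² = 169
v_rel×d = (-5)·(-8) − (12)·(2) = 16
since m = R²·169 − 16²:  R² = (256 + 8025) / 169 = 49
R = √49 = 7  ⇒  r_B = 7 − 3 = 4

rB=4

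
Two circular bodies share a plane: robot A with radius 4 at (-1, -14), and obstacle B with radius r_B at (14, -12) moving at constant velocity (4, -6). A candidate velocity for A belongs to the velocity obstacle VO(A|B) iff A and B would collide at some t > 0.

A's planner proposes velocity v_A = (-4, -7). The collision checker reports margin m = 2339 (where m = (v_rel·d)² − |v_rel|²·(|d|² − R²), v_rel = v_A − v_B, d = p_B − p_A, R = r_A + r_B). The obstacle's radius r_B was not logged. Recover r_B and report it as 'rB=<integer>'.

m = 2339
d = (15, 2);  v_rel = (-8, -1),  |v_rel|² = 65
v_rel×d = (-8)·(2) − (-1)·(15) = -1
since m = R²·65 − (-1)²:  R² = (1 + 2339) / 65 = 36
R = √36 = 6  ⇒  r_B = 6 − 4 = 2

rB=2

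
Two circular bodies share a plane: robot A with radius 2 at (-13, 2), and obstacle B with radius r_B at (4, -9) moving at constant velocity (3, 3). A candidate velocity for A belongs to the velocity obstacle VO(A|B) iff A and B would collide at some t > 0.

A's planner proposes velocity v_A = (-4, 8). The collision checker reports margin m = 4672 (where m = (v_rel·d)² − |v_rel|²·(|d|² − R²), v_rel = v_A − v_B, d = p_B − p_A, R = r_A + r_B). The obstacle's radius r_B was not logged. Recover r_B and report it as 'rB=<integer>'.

m = 4672
d = (17, -11);  v_rel = (-7, 5),  |v_rel|² = 74
v_rel×d = (-7)·(-11) − (5)·(17) = -8
since m = R²·74 − (-8)²:  R² = (64 + 4672) / 74 = 64
R = √64 = 8  ⇒  r_B = 8 − 2 = 6

rB=6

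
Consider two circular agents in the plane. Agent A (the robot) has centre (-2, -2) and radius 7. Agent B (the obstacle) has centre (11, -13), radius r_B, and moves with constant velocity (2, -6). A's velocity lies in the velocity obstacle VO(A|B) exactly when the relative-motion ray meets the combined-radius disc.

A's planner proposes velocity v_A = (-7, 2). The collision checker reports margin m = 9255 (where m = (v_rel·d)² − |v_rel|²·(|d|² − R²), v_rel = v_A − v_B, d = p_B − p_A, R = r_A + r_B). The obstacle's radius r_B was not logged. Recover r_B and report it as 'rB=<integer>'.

m = 9255
d = (13, -11);  v_rel = (-9, 8),  |v_rel|² = 145
v_rel×d = (-9)·(-11) − (8)·(13) = -5
since m = R²·145 − (-5)²:  R² = (25 + 9255) / 145 = 64
R = √64 = 8  ⇒  r_B = 8 − 7 = 1

rB=1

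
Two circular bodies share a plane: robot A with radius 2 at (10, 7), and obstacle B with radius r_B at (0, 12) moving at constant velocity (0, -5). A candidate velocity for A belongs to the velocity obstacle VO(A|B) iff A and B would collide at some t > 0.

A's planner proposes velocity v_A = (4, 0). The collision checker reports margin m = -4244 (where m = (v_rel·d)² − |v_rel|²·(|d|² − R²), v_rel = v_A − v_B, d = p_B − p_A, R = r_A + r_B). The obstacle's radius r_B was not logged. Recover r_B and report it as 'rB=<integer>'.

m = -4244
d = (-10, 5);  v_rel = (4, 5),  |v_rel|² = 41
v_rel×d = (4)·(5) − (5)·(-10) = 70
since m = R²·41 − 70²:  R² = (4900 + -4244) / 41 = 16
R = √16 = 4  ⇒  r_B = 4 − 2 = 2

rB=2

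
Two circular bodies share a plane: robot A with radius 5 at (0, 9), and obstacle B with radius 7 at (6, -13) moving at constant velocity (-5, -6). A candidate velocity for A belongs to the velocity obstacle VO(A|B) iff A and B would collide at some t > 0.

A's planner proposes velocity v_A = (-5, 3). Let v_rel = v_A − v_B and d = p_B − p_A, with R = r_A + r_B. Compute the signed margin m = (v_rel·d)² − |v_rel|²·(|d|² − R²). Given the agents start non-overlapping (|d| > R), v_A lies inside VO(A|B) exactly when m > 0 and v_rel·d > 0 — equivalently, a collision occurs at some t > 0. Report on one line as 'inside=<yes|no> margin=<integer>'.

d = (6, -22),  |d|² = 520;  R = 5+7 = 12,  c = 520−12² = 376
v_rel = (0, 9),  |v_rel|² = 81;  v_rel·d = (0)·(6) + (9)·(-22) = -198
81·t² + 396·t + 376 = 0  ⇒  m = (-198)² − 81·376 = 8748
m = 8748 > 0,  v_rel·d = -198 < 0  ⇒  outside

inside=no margin=8748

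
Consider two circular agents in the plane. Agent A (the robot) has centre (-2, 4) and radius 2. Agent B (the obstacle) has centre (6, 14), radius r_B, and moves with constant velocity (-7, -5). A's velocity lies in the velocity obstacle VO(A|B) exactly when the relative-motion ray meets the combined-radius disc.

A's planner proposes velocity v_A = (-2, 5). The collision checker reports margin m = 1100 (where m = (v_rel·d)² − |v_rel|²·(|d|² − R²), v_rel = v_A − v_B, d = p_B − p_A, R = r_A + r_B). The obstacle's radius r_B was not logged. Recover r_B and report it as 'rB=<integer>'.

m = 1100
d = (8, 10);  v_rel = (5, 10),  |v_rel|² = 125
v_rel×d = (5)·(10) − (10)·(8) = -30
since m = R²·125 − (-30)²:  R² = (900 + 1100) / 125 = 16
R = √16 = 4  ⇒  r_B = 4 − 2 = 2

rB=2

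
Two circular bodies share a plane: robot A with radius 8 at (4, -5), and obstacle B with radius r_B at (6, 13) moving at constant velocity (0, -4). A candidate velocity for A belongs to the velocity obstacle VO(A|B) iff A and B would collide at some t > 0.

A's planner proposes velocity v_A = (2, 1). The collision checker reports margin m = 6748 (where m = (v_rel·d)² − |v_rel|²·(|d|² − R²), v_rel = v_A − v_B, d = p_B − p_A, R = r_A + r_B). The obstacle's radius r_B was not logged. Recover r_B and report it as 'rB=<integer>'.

m = 6748
d = (2, 18);  v_rel = (2, 5),  |v_rel|² = 29
v_rel×d = (2)·(18) − (5)·(2) = 26
since m = R²·29 − 26²:  R² = (676 + 6748) / 29 = 256
R = √256 = 16  ⇒  r_B = 16 − 8 = 8

rB=8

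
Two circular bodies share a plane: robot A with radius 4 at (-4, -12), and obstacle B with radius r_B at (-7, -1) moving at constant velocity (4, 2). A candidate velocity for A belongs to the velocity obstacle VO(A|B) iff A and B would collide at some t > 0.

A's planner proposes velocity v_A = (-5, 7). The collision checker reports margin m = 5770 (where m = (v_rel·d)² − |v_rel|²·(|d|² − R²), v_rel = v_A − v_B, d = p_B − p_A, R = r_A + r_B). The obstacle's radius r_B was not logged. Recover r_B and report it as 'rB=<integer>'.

m = 5770
d = (-3, 11);  v_rel = (-9, 5),  |v_rel|² = 106
v_rel×d = (-9)·(11) − (5)·(-3) = -84
since m = R²·106 − (-84)²:  R² = (7056 + 5770) / 106 = 121
R = √121 = 11  ⇒  r_B = 11 − 4 = 7

rB=7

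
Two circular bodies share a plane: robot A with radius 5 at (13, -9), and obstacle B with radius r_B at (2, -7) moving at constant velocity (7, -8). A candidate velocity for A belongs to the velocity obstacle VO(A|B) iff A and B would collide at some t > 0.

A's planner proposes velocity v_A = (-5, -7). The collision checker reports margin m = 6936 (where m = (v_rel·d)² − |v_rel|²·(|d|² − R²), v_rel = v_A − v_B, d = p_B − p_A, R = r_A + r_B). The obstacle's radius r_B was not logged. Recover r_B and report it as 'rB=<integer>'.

m = 6936
d = (-11, 2);  v_rel = (-12, 1),  |v_rel|² = 145
v_rel×d = (-12)·(2) − (1)·(-11) = -13
since m = R²·145 − (-13)²:  R² = (169 + 6936) / 145 = 49
R = √49 = 7  ⇒  r_B = 7 − 5 = 2

rB=2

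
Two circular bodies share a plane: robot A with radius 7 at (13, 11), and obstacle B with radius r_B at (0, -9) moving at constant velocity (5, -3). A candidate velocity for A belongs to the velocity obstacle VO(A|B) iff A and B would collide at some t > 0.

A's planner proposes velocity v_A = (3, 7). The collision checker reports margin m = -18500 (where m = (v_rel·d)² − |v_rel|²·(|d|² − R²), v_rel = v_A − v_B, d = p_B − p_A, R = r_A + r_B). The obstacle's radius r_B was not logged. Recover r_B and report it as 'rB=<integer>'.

m = -18500
d = (-13, -20);  v_rel = (-2, 10),  |v_rel|² = 104
v_rel×d = (-2)·(-20) − (10)·(-13) = 170
since m = R²·104 − 170²:  R² = (28900 + -18500) / 104 = 100
R = √100 = 10  ⇒  r_B = 10 − 7 = 3

rB=3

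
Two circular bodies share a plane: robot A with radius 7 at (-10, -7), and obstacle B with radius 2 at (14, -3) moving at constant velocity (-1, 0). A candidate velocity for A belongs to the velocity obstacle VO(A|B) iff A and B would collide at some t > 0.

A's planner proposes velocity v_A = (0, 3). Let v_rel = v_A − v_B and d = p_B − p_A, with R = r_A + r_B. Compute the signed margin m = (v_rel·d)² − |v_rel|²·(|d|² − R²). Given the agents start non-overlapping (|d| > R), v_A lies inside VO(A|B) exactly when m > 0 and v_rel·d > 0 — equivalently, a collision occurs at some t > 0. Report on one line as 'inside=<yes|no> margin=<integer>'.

d = (24, 4),  |d|² = 592;  R = 7+2 = 9,  c = 592−9² = 511
v_rel = (1, 3),  |v_rel|² = 10;  v_rel·d = (1)·(24) + (3)·(4) = 36
10·t² − 72·t + 511 = 0  ⇒  m = 36² − 10·511 = -3814
m = -3814 < 0,  v_rel·d = 36 > 0  ⇒  outside

inside=no margin=-3814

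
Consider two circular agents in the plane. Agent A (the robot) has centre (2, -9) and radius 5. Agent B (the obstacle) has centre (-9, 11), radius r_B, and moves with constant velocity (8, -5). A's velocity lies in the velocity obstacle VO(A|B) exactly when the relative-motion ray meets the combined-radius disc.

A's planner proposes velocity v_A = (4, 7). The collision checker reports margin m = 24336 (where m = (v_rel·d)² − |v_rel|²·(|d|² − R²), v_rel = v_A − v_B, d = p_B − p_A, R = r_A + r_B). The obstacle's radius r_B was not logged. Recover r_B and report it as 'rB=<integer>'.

m = 24336
d = (-11, 20);  v_rel = (-4, 12),  |v_rel|² = 160
v_rel×d = (-4)·(20) − (12)·(-11) = 52
since m = R²·160 − 52²:  R² = (2704 + 24336) / 160 = 169
R = √169 = 13  ⇒  r_B = 13 − 5 = 8

rB=8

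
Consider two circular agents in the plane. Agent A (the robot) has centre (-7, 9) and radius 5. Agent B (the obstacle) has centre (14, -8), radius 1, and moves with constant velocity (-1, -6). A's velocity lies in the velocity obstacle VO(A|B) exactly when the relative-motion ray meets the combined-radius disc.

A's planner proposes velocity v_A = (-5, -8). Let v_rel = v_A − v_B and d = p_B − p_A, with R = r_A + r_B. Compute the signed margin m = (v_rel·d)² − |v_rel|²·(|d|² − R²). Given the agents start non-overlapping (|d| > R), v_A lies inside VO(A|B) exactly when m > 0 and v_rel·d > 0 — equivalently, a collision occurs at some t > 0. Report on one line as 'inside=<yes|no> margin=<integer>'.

d = (21, -17),  |d|² = 730;  R = 5+1 = 6,  c = 730−6² = 694
v_rel = (-4, -2),  |v_rel|² = 20;  v_rel·d = (-4)·(21) + (-2)·(-17) = -50
20·t² + 100·t + 694 = 0  ⇒  m = (-50)² − 20·694 = -11380
m = -11380 < 0,  v_rel·d = -50 < 0  ⇒  outside

inside=no margin=-11380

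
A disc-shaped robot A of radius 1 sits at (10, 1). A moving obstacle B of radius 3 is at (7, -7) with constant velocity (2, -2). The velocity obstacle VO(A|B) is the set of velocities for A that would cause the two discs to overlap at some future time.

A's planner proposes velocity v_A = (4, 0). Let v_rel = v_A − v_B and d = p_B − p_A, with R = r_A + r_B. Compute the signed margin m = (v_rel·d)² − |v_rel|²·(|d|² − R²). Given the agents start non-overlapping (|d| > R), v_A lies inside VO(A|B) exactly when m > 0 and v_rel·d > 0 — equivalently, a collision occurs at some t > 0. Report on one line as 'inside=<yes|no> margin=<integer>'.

d = (-3, -8),  |d|² = 73;  R = 1+3 = 4,  c = 73−4² = 57
v_rel = (2, 2),  |v_rel|² = 8;  v_rel·d = (2)·(-3) + (2)·(-8) = -22
8·t² + 44·t + 57 = 0  ⇒  m = (-22)² − 8·57 = 28
m = 28 > 0,  v_rel·d = -22 < 0  ⇒  outside

inside=no margin=28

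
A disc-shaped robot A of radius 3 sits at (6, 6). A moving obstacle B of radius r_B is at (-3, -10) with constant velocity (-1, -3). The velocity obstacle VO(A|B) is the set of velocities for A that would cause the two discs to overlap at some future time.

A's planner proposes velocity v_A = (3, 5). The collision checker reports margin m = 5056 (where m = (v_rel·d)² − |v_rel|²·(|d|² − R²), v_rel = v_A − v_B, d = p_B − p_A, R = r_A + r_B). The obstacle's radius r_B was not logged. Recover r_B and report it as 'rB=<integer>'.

m = 5056
d = (-9, -16);  v_rel = (4, 8),  |v_rel|² = 80
v_rel×d = (4)·(-16) − (8)·(-9) = 8
since m = R²·80 − 8²:  R² = (64 + 5056) / 80 = 64
R = √64 = 8  ⇒  r_B = 8 − 3 = 5

rB=5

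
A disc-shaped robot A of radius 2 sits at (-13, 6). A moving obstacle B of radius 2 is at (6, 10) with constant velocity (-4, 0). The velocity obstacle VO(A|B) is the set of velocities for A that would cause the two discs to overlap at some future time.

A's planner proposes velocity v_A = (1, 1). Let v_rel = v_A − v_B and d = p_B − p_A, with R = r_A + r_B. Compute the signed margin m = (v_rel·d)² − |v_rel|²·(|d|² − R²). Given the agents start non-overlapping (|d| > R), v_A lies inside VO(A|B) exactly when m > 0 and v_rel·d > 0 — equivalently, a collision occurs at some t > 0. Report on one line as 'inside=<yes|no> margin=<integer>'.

d = (19, 4),  |d|² = 377;  R = 2+2 = 4,  c = 377−4² = 361
v_rel = (5, 1),  |v_rel|² = 26;  v_rel·d = (5)·(19) + (1)·(4) = 99
26·t² − 198·t + 361 = 0  ⇒  m = 99² − 26·361 = 415
m = 415 > 0,  v_rel·d = 99 > 0  ⇒  inside

inside=yes margin=415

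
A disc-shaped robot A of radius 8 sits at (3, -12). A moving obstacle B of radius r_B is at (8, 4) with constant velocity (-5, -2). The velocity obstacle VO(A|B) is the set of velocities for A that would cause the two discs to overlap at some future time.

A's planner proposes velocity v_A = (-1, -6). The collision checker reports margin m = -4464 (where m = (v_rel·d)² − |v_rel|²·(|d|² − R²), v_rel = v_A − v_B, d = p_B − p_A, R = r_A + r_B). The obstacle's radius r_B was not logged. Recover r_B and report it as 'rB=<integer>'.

m = -4464
d = (5, 16);  v_rel = (4, -4),  |v_rel|² = 32
v_rel×d = (4)·(16) − (-4)·(5) = 84
since m = R²·32 − 84²:  R² = (7056 + -4464) / 32 = 81
R = √81 = 9  ⇒  r_B = 9 − 8 = 1

rB=1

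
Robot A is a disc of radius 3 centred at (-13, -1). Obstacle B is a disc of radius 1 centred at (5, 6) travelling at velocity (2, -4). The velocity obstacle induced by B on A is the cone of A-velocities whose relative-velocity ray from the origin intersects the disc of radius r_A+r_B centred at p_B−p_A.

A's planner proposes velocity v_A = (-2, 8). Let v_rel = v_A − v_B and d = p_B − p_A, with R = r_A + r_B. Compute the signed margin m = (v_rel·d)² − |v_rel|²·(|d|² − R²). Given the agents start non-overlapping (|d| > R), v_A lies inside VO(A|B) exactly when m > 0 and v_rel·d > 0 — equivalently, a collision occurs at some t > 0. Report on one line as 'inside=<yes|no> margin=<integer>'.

d = (18, 7),  |d|² = 373;  R = 3+1 = 4,  c = 373−4² = 357
v_rel = (-4, 12),  |v_rel|² = 160;  v_rel·d = (-4)·(18) + (12)·(7) = 12
160·t² − 24·t + 357 = 0  ⇒  m = 12² − 160·357 = -56976
m = -56976 < 0,  v_rel·d = 12 > 0  ⇒  outside

inside=no margin=-56976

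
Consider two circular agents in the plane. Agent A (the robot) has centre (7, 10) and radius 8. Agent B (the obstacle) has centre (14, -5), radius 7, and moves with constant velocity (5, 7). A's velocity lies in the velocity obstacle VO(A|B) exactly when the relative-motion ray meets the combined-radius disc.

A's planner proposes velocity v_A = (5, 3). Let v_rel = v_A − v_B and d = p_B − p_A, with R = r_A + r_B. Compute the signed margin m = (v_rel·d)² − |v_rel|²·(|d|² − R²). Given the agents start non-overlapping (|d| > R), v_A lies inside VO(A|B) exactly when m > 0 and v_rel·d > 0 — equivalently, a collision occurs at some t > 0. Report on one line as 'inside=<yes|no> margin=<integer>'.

d = (7, -15),  |d|² = 274;  R = 8+7 = 15,  c = 274−15² = 49
v_rel = (0, -4),  |v_rel|² = 16;  v_rel·d = (0)·(7) + (-4)·(-15) = 60
16·t² − 120·t + 49 = 0  ⇒  m = 60² − 16·49 = 2816
m = 2816 > 0,  v_rel·d = 60 > 0  ⇒  inside

inside=yes margin=2816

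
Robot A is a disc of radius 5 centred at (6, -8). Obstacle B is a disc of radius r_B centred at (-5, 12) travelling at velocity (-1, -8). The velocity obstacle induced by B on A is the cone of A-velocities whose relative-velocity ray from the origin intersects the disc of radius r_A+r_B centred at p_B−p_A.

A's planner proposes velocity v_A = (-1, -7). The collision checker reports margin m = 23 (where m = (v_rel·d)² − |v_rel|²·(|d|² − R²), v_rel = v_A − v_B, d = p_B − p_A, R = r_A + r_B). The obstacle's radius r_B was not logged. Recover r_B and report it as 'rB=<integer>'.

m = 23
d = (-11, 20);  v_rel = (0, 1),  |v_rel|² = 1
v_rel×d = (0)·(20) − (1)·(-11) = 11
since m = R²·1 − 11²:  R² = (121 + 23) / 1 = 144
R = √144 = 12  ⇒  r_B = 12 − 5 = 7

rB=7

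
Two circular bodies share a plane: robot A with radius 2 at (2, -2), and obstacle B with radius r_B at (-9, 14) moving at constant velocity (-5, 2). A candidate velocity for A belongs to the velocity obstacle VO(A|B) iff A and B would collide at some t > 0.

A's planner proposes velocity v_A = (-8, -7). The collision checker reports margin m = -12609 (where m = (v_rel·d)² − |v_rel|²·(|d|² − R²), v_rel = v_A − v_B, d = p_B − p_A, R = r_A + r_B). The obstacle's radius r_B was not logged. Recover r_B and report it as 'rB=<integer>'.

m = -12609
d = (-11, 16);  v_rel = (-3, -9),  |v_rel|² = 90
v_rel×d = (-3)·(16) − (-9)·(-11) = -147
since m = R²·90 − (-147)²:  R² = (21609 + -12609) / 90 = 100
R = √100 = 10  ⇒  r_B = 10 − 2 = 8

rB=8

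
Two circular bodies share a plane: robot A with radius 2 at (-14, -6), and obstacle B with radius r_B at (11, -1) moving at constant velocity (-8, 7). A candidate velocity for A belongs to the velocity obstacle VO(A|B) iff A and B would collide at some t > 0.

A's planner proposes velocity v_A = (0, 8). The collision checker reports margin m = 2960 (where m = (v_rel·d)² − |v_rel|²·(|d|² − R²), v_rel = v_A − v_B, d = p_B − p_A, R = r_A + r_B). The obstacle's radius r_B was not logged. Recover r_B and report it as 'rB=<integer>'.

m = 2960
d = (25, 5);  v_rel = (8, 1),  |v_rel|² = 65
v_rel×d = (8)·(5) − (1)·(25) = 15
since m = R²·65 − 15²:  R² = (225 + 2960) / 65 = 49
R = √49 = 7  ⇒  r_B = 7 − 2 = 5

rB=5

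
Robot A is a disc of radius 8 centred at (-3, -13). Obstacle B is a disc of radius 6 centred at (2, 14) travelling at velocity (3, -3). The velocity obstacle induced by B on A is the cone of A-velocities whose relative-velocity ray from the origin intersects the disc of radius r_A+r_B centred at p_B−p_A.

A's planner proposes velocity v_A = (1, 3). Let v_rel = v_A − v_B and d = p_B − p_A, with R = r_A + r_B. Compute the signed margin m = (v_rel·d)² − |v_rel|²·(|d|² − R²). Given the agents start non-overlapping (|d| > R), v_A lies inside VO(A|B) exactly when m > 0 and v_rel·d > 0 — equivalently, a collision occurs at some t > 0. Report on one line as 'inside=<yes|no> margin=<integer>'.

d = (5, 27),  |d|² = 754;  R = 8+6 = 14,  c = 754−14² = 558
v_rel = (-2, 6),  |v_rel|² = 40;  v_rel·d = (-2)·(5) + (6)·(27) = 152
40·t² − 304·t + 558 = 0  ⇒  m = 152² − 40·558 = 784
m = 784 > 0,  v_rel·d = 152 > 0  ⇒  inside

inside=yes margin=784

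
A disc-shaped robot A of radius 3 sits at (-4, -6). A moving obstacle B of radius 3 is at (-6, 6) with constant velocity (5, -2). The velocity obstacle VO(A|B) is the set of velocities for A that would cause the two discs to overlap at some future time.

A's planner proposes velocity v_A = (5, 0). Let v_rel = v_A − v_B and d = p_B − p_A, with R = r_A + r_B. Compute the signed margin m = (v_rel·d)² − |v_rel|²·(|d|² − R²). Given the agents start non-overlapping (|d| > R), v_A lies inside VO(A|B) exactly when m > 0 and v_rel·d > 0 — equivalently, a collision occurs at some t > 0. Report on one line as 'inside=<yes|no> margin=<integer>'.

d = (-2, 12),  |d|² = 148;  R = 3+3 = 6,  c = 148−6² = 112
v_rel = (0, 2),  |v_rel|² = 4;  v_rel·d = (0)·(-2) + (2)·(12) = 24
4·t² − 48·t + 112 = 0  ⇒  m = 24² − 4·112 = 128
m = 128 > 0,  v_rel·d = 24 > 0  ⇒  inside

inside=yes margin=128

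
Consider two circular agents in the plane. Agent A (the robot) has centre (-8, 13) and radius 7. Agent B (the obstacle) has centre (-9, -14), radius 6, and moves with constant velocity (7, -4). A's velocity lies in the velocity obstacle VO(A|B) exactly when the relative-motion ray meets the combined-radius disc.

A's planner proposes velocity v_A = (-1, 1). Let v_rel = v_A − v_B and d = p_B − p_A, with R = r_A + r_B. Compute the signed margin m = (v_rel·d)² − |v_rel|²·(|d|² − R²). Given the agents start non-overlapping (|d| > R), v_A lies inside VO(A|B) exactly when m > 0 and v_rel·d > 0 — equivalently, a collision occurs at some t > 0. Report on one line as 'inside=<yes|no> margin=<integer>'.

d = (-1, -27),  |d|² = 730;  R = 7+6 = 13,  c = 730−13² = 561
v_rel = (-8, 5),  |v_rel|² = 89;  v_rel·d = (-8)·(-1) + (5)·(-27) = -127
89·t² + 254·t + 561 = 0  ⇒  m = (-127)² − 89·561 = -33800
m = -33800 < 0,  v_rel·d = -127 < 0  ⇒  outside

inside=no margin=-33800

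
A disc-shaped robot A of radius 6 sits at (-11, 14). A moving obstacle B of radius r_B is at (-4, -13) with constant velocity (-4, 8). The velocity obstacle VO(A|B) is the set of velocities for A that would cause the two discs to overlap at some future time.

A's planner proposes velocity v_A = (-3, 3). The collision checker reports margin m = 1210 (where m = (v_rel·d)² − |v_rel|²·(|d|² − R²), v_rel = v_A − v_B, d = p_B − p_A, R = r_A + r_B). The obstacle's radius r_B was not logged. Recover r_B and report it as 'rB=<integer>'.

m = 1210
d = (7, -27);  v_rel = (1, -5),  |v_rel|² = 26
v_rel×d = (1)·(-27) − (-5)·(7) = 8
since m = R²·26 − 8²:  R² = (64 + 1210) / 26 = 49
R = √49 = 7  ⇒  r_B = 7 − 6 = 1

rB=1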